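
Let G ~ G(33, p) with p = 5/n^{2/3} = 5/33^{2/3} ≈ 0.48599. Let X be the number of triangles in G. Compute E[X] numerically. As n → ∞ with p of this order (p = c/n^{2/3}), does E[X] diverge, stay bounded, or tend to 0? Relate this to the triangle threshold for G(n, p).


Number of potential triangles: C(33, 3) = 5456.
Each occurs with probability p³ ≈ (0.48599)³ ≈ 1.14784206e-01.
By linearity: E[X] = C(33, 3)·p³ ≈ 5456 · 1.14784206e-01 ≈ 626.262626.
Since α = 2/3 < 1, p = c/n^{2/3} ≫ 1/n is above the triangle threshold p ~ 1/n. Asymptotically E[X] ~ (c³/6)·n^{3(1−α)} = (5³/6)·n^{1} → ∞; triangles are abundant w.h.p.

E[X] ≈ 626.262626; in regime p = Θ(1/n^{2/3}) E[X] diverges (above the triangle threshold p ~ 1/n).


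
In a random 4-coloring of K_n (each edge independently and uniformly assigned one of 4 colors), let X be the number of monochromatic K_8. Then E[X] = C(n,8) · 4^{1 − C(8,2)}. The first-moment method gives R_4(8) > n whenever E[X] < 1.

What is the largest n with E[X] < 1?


We need C(n, 8) · 4^{1 − 28} < 1, i.e. C(n, 8) < 4^{28 − 1} = 18014398509481984.
Check values of n near the boundary:
  n = 407: C(407, 8) = 17424959239309050; 17424959239309050 < 18014398509481984? YES
  n = 408: C(408, 8) = 17773458424095231; 17773458424095231 < 18014398509481984? YES
  n = 409: C(409, 8) = 18128041135797879; 18128041135797879 < 18014398509481984? NO
The largest n with C(n, 8) < 18014398509481984 is n = 408 (where E[X] = 17773458424095231/18014398509481984 ≈ 0.9866). Hence R_4(8) > 408, i.e. R_4(8) ≥ 409.

Largest n = 408; hence R_4(8) > 408.


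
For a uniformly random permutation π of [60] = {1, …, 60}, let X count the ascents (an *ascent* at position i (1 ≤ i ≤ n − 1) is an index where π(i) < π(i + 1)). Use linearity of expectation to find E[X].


Write X = Σ X_I over i = 1, …, 59, with X_I the indicator of one ascent.
There are 59 indicators.
For each fixed i, the pair (π(i), π(i+1)) is a uniformly random ordered pair of distinct values from {1, …, 60}; by symmetry P[π(i) < π(i+1)] = 1/2.
By linearity: E[X] = 59 · (1/2) = (60 − 1) · (1/2) = 59/2 ≈ 29.500000.

E[X] = 59/2 = 29.500000.


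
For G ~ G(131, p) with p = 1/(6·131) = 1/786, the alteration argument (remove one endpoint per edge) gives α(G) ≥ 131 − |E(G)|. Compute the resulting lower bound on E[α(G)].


E[|E(G)|] = C(131, 2)·p = 8515 · (1/786) = 65/6.
E[α(G)] ≥ n − E[|E(G)|] = 131 − 65/6 = 721/6.
Numerically: ≈ 120.16667.
(This is only a lower bound; the true E[α(G)] may be larger.)

E[α(G)] ≥ 721/6 ≈ 120.16667.


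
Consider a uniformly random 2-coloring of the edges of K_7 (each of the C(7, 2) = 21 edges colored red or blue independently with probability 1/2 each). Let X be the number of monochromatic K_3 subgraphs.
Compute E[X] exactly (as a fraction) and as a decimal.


Let X = Σ_S X_S over the C(7, 3) = 35 subsets S of size 3, where X_S = 1 if the K_3 on S is monochromatic.
For a fixed S, the K_3 on S has C(3, 2) = 3 edges. P[all 3 edges red] = (1/2)^3, and likewise for blue, so P[monochromatic] = 2·(1/2)^3 = 2^{1 − 3} = 1/4.
By linearity of expectation: E[X] = C(7, 3) · 2^{1 − 3} = 35 · 1/4 = 35/4.
Numerically: E[X] ≈ 8.75000.

E[X] = C(7,3)·2^(1−C(3,2)) = 35/4 ≈ 8.75000.


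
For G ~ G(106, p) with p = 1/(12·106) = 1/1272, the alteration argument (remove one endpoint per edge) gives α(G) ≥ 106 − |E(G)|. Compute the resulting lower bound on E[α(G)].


E[|E(G)|] = C(106, 2)·p = 5565 · (1/1272) = 35/8.
E[α(G)] ≥ n − E[|E(G)|] = 106 − 35/8 = 813/8.
Numerically: ≈ 101.625.
(This is only a lower bound; the true E[α(G)] may be larger.)

E[α(G)] ≥ 813/8 ≈ 101.625.


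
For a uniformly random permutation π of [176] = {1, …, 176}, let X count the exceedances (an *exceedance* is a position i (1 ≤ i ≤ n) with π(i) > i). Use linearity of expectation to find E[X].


Write X = Σ_{i=1}^{176} X_i, where X_i = 1_{π(i) > i}.
For each fixed i, π(i) is uniform over {1, …, 176} (marginal of a uniform permutation), so P[π(i) > i] = (n − i)/n. Summing: Σ_{i=1}^{176} (n − i)/n = (0 + 1 + … + 175)/176 = 176(176 − 1)/(2·176) = (176 − 1)/2.
Hence E[X] = Σ_{i=1}^{176} (176 − i)/176 = 175/2 ≈ 87.500.

E[X] = 175/2 = 87.500.


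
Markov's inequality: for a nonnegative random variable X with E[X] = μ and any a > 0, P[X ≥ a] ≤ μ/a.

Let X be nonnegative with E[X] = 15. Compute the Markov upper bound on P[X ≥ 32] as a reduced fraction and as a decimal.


μ = E[X] = 15, a = 32.
Markov: P[X ≥ 32] ≤ μ/a = (15)/32 = 15/32.
Numerically: ≈ 0.469.
(Since a = 32 > μ = 15.000, the bound 15/32 is < 1 and informative.)

P[X ≥ 32] ≤ 15/32 ≈ 0.469.


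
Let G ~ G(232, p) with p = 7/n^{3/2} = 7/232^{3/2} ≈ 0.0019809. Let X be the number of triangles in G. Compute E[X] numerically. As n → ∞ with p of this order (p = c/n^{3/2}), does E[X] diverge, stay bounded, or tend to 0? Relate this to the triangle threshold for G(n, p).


Number of potential triangles: C(232, 3) = 2054360.
Each occurs with probability p³ ≈ (0.0019809)³ ≈ 7.7731704e-09.
By linearity: E[X] = C(232, 3)·p³ ≈ 2054360 · 7.7731704e-09 ≈ 0.01597.
Since α = 3/2 > 1, p = c/n^{3/2} = o(1/n) is below the triangle threshold p ~ 1/n. Asymptotically E[X] ~ (c³/6)·n^{3(1−α)} = (7³/6)·n^{-1.5} → 0, so by Markov's inequality G has no triangles w.h.p.

E[X] ≈ 0.01597; in regime p = Θ(1/n^{3/2}) E[X] tends to 0 (below the triangle threshold p ~ 1/n).


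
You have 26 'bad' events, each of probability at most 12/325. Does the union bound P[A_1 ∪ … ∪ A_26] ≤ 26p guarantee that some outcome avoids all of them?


Union bound: P[∪_{i=1}^{26} A_i] ≤ Σ_i P[A_i] ≤ 26·p = 26·(12/325) = 24/25.
Numerically: 24/25 ≈ 0.960.
Is 24/25 < 1? YES.
Since P[∪ A_i] ≤ 24/25 < 1, the complement has P[∩ A_i^c] ≥ 1 − 24/25 = 1/25 > 0, so some outcome avoids every A_i.

26·p = 24/25 ≈ 0.960; existence CERTIFIED by the union bound.


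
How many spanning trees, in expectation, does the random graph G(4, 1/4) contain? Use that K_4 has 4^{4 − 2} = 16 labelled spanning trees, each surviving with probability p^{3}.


K_4 has 4^{4 − 2} = 16 labelled spanning trees.
For each such spanning tree H, let X_H = 1 if all 3 edges of H are present in G. Then P[X_H = 1] = p^{3} = (1/4)^{3} = 1/64.
Summing the indicators: E[X] = Σ_H E[X_H] = 16 · p^{3} = 16 · 1/64 = 1/4.
Numerically: E[X] ≈ 0.25.

E[X] = 16 · (1/4)^{3} = 1/4 ≈ 0.25.


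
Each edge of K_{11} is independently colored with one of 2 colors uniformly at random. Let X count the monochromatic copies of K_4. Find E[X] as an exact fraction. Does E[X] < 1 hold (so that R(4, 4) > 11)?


E[X] = C(11, 4) · 2^{1 − 6} = 330 · 2^{−5} = 330/32.
As a reduced fraction: E[X] = 165/16 ≈ 10.3125.
Is E[X] < 1? NO.
Since E[X] ≥ 1, the first-moment bound is inconclusive at n = 11; it does NOT by itself certify R(4, 4) > 11.

E[X] = 165/16 ≈ 10.3125; E[X] ≥ 1; first-moment method inconclusive here.


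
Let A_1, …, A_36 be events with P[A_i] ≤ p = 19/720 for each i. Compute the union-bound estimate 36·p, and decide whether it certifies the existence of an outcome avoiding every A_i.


Union bound: P[∪_{i=1}^{36} A_i] ≤ Σ_i P[A_i] ≤ 36·p = 36·(19/720) = 19/20.
Numerically: 19/20 ≈ 0.950000.
Is 19/20 < 1? YES.
Since P[∪ A_i] ≤ 19/20 < 1, the complement has P[∩ A_i^c] ≥ 1 − 19/20 = 1/20 > 0, so some outcome avoids every A_i.

36·p = 19/20 ≈ 0.950000; existence CERTIFIED by the union bound.


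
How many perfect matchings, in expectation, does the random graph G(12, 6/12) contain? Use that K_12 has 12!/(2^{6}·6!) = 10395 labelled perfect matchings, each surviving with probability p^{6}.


K_12 has 12!/(2^{6}·6!) = 10395 labelled perfect matchings.
For each such perfect matching H, let X_H = 1 if all 6 edges of H are present in G. Then P[X_H = 1] = p^{6} = (1/2)^{6} = 1/64.
By linearity of expectation: E[X] = Σ_H E[X_H] = 10395 · p^{6} = 10395 · 1/64 = 10395/64.
Numerically: E[X] ≈ 162.4.

E[X] = 10395 · (1/2)^{6} = 10395/64 ≈ 162.4.


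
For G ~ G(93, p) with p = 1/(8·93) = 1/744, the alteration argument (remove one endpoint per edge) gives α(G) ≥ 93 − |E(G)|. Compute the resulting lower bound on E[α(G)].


E[|E(G)|] = C(93, 2)·p = 4278 · (1/744) = 23/4.
E[α(G)] ≥ n − E[|E(G)|] = 93 − 23/4 = 349/4.
Numerically: ≈ 87.250000.
(This is only a lower bound; the true E[α(G)] may be larger.)

E[α(G)] ≥ 349/4 ≈ 87.250000.


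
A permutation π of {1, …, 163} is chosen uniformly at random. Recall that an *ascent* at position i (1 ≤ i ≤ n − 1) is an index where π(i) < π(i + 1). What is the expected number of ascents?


Write X = Σ X_I over i = 1, …, 162, with X_I the indicator of one ascent.
There are 162 indicators.
For each fixed i, the pair (π(i), π(i+1)) is a uniformly random ordered pair of distinct values from {1, …, 163}; by symmetry P[π(i) < π(i+1)] = 1/2.
By linearity: E[X] = 162 · (1/2) = (163 − 1) · (1/2) = 81 ≈ 81.0000.

E[X] = 81 = 81.0000.


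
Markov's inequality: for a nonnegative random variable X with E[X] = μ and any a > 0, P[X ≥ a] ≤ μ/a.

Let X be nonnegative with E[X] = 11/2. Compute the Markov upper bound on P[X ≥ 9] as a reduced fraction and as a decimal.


μ = E[X] = 11/2, a = 9.
Markov: P[X ≥ 9] ≤ μ/a = (11/2)/9 = 11/18.
Numerically: ≈ 0.611.
(Since a = 9 > μ = 5.500, the bound 11/18 is < 1 and informative.)

P[X ≥ 9] ≤ 11/18 ≈ 0.611.


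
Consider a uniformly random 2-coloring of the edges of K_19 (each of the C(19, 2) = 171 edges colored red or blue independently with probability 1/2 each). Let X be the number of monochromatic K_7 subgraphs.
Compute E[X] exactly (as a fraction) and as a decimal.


Let X = Σ_S X_S over the C(19, 7) = 50388 subsets S of size 7, where X_S = 1 if the K_7 on S is monochromatic.
For a fixed S, the K_7 on S has C(7, 2) = 21 edges. P[all 21 edges red] = (1/2)^21, and likewise for blue, so P[monochromatic] = 2·(1/2)^21 = 2^{1 − 21} = 1/1048576.
By linearity: E[X] = C(19, 7) · 2^{1 − 21} = 50388 · 1/1048576 = 12597/262144.
Numerically: E[X] ≈ 0.0481.

E[X] = C(19,7)·2^(1−C(7,2)) = 12597/262144 ≈ 0.0481.


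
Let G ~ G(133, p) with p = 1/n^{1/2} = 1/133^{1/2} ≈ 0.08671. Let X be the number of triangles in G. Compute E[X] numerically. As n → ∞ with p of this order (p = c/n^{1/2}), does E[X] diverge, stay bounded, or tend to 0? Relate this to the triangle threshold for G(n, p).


Number of potential triangles: C(133, 3) = 383306.
Each occurs with probability p³ ≈ (0.08671)³ ≈ 6.519624e-04.
By linearity: E[X] = C(133, 3)·p³ ≈ 383306 · 6.519624e-04 ≈ 249.9011.
Since α = 1/2 < 1, p = c/n^{1/2} ≫ 1/n is above the triangle threshold p ~ 1/n. Asymptotically E[X] ~ (c³/6)·n^{3(1−α)} = (1³/6)·n^{1.5} → ∞; triangles are abundant w.h.p.

E[X] ≈ 249.9011; in regime p = Θ(1/n^{1/2}) E[X] diverges (above the triangle threshold p ~ 1/n).


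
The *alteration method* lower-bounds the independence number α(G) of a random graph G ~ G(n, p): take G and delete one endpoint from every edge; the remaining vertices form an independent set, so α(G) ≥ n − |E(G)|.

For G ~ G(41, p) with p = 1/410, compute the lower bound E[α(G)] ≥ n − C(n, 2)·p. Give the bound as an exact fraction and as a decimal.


E[|E(G)|] = C(41, 2)·p = 820 · (1/410) = 2.
E[α(G)] ≥ n − E[|E(G)|] = 41 − 2 = 39.
Numerically: ≈ 39.0000.
(This is only a lower bound; the true E[α(G)] may be larger.)

E[α(G)] ≥ 39 ≈ 39.0000.


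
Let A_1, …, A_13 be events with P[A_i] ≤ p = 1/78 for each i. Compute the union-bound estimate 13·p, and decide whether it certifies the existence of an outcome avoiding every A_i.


Union bound: P[∪_{i=1}^{13} A_i] ≤ Σ_i P[A_i] ≤ 13·p = 13·(1/78) = 1/6.
Numerically: 1/6 ≈ 0.16667.
Is 1/6 < 1? YES.
Since P[∪ A_i] ≤ 1/6 < 1, the complement has P[∩ A_i^c] ≥ 1 − 1/6 = 5/6 > 0, so some outcome avoids every A_i.

13·p = 1/6 ≈ 0.16667; existence CERTIFIED by the union bound.


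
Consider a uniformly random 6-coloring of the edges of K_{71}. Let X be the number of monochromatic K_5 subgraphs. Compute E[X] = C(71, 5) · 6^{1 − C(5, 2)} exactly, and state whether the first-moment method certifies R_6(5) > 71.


E[X] = C(71, 5) · 6^{1 − 10} = 13019909 · 6^{−9} = 13019909/10077696.
As a reduced fraction: E[X] = 13019909/10077696 ≈ 1.29195.
Is E[X] < 1? NO.
Since E[X] ≥ 1, the first-moment bound is inconclusive at n = 71; it does NOT by itself certify R_6(5) > 71.

E[X] = 13019909/10077696 ≈ 1.29195; E[X] ≥ 1; first-moment method inconclusive here.


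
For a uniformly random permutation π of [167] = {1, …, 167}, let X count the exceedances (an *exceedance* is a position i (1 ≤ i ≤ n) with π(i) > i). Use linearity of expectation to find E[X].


Write X = Σ_{i=1}^{167} X_i, where X_i = 1_{π(i) > i}.
For each fixed i, π(i) is uniform over {1, …, 167} (marginal of a uniform permutation), so P[π(i) > i] = (n − i)/n. Summing: Σ_{i=1}^{167} (n − i)/n = (0 + 1 + … + 166)/167 = 167(167 − 1)/(2·167) = (167 − 1)/2.
Hence E[X] = Σ_{i=1}^{167} (167 − i)/167 = 83 ≈ 83.000000.

E[X] = 83 = 83.000000.


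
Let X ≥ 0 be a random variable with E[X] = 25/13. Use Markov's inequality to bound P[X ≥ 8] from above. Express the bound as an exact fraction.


μ = E[X] = 25/13, a = 8.
Markov: P[X ≥ 8] ≤ μ/a = (25/13)/8 = 25/104.
Numerically: ≈ 0.240385.
(Since a = 8 > μ = 1.923077, the bound 25/104 is < 1 and informative.)

P[X ≥ 8] ≤ 25/104 ≈ 0.240385.


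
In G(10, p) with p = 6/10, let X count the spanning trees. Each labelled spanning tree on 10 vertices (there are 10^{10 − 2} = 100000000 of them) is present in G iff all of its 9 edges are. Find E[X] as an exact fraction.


K_10 has 10^{10 − 2} = 100000000 labelled spanning trees.
For each such spanning tree H, let X_H = 1 if all 9 edges of H are present in G. Then P[X_H = 1] = p^{9} = (3/5)^{9} = 19683/1953125.
By linearity of expectation: E[X] = Σ_H E[X_H] = 100000000 · p^{9} = 100000000 · 19683/1953125 = 5038848/5.
Numerically: E[X] ≈ 1.01e+06.

E[X] = 100000000 · (3/5)^{9} = 5038848/5 ≈ 1.01e+06.


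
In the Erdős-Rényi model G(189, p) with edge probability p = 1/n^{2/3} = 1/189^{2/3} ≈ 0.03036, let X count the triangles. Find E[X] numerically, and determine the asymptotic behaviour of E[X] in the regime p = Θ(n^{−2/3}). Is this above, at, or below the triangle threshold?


Number of potential triangles: C(189, 3) = 1107414.
Each occurs with probability p³ ≈ (0.03036)³ ≈ 2.799474e-05.
By linearity: E[X] = C(189, 3)·p³ ≈ 1107414 · 2.799474e-05 ≈ 31.0018.
Since α = 2/3 < 1, p = c/n^{2/3} ≫ 1/n is above the triangle threshold p ~ 1/n. Asymptotically E[X] ~ (c³/6)·n^{3(1−α)} = (1³/6)·n^{1} → ∞; triangles are abundant w.h.p.

E[X] ≈ 31.0018; in regime p = Θ(1/n^{2/3}) E[X] diverges (above the triangle threshold p ~ 1/n).


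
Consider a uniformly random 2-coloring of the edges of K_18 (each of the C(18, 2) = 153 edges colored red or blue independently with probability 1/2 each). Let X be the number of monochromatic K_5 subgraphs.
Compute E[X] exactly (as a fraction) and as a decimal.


Let X = Σ_S X_S over the C(18, 5) = 8568 subsets S of size 5, where X_S = 1 if the K_5 on S is monochromatic.
For a fixed S, the K_5 on S has C(5, 2) = 10 edges. P[all 10 edges red] = (1/2)^10, and likewise for blue, so P[monochromatic] = 2·(1/2)^10 = 2^{1 − 10} = 1/512.
By linearity of expectation: E[X] = C(18, 5) · 2^{1 − 10} = 8568 · 1/512 = 1071/64.
Numerically: E[X] ≈ 16.73438.

E[X] = C(18,5)·2^(1−C(5,2)) = 1071/64 ≈ 16.73438.


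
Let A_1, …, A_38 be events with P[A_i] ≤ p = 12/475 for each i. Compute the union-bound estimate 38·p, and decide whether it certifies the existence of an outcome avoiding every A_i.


Union bound: P[∪_{i=1}^{38} A_i] ≤ Σ_i P[A_i] ≤ 38·p = 38·(12/475) = 24/25.
Numerically: 24/25 ≈ 0.960.
Is 24/25 < 1? YES.
Since P[∪ A_i] ≤ 24/25 < 1, the complement has P[∩ A_i^c] ≥ 1 − 24/25 = 1/25 > 0, so some outcome avoids every A_i.

38·p = 24/25 ≈ 0.960; existence CERTIFIED by the union bound.


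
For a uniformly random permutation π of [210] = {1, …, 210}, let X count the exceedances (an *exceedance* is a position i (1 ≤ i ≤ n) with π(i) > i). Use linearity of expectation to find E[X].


Write X = Σ_{i=1}^{210} X_i, where X_i = 1_{π(i) > i}.
For each fixed i, π(i) is uniform over {1, …, 210} (marginal of a uniform permutation), so P[π(i) > i] = (n − i)/n. Summing: Σ_{i=1}^{210} (n − i)/n = (0 + 1 + … + 209)/210 = 210(210 − 1)/(2·210) = (210 − 1)/2.
Hence E[X] = Σ_{i=1}^{210} (210 − i)/210 = 209/2 ≈ 104.500000.

E[X] = 209/2 = 104.500000.


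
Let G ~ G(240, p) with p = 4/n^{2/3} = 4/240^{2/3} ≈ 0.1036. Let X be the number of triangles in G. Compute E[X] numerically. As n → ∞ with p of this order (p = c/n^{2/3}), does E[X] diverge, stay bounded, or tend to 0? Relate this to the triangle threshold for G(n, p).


Number of potential triangles: C(240, 3) = 2275280.
Each occurs with probability p³ ≈ (0.1036)³ ≈ 1.111111e-03.
By linearity: E[X] = C(240, 3)·p³ ≈ 2275280 · 1.111111e-03 ≈ 2528.0889.
Since α = 2/3 < 1, p = c/n^{2/3} ≫ 1/n is above the triangle threshold p ~ 1/n. Asymptotically E[X] ~ (c³/6)·n^{3(1−α)} = (4³/6)·n^{1} → ∞; triangles are abundant w.h.p.

E[X] ≈ 2528.0889; in regime p = Θ(1/n^{2/3}) E[X] diverges (above the triangle threshold p ~ 1/n).


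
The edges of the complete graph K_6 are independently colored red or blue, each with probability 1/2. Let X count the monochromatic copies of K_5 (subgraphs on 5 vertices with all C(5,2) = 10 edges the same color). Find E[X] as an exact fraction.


Let X = Σ_S X_S over the C(6, 5) = 6 subsets S of size 5, where X_S = 1 if the K_5 on S is monochromatic.
For a fixed S, the K_5 on S has C(5, 2) = 10 edges. P[all 10 edges red] = (1/2)^10, and likewise for blue, so P[monochromatic] = 2·(1/2)^10 = 2^{1 − 10} = 1/512.
By linearity: E[X] = C(6, 5) · 2^{1 − 10} = 6 · 1/512 = 3/256.
Numerically: E[X] ≈ 0.0117.

E[X] = C(6,5)·2^(1−C(5,2)) = 3/256 ≈ 0.0117.


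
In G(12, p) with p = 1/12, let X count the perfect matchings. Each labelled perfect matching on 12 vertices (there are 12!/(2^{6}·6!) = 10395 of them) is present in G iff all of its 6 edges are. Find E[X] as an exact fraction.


K_12 has 12!/(2^{6}·6!) = 10395 labelled perfect matchings.
For each such perfect matching H, let X_H = 1 if all 6 edges of H are present in G. Then P[X_H = 1] = p^{6} = (1/12)^{6} = 1/2985984.
By linearity: E[X] = Σ_H E[X_H] = 10395 · p^{6} = 10395 · 1/2985984 = 385/110592.
Numerically: E[X] ≈ 0.0034813.

E[X] = 10395 · (1/12)^{6} = 385/110592 ≈ 0.0034813.


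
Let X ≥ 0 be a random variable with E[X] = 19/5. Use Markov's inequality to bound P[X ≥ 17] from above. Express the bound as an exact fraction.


μ = E[X] = 19/5, a = 17.
Markov: P[X ≥ 17] ≤ μ/a = (19/5)/17 = 19/85.
Numerically: ≈ 0.2235.
(Since a = 17 > μ = 3.8000, the bound 19/85 is < 1 and informative.)

P[X ≥ 17] ≤ 19/85 ≈ 0.2235.


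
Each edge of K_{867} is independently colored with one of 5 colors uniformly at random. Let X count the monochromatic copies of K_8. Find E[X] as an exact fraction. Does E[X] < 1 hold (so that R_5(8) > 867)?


E[X] = C(867, 8) · 5^{1 − 28} = 7665949963452117060 · 5^{−27} = 7665949963452117060/7450580596923828125.
As a reduced fraction: E[X] = 1533189992690423412/1490116119384765625 ≈ 1.0289064.
Is E[X] < 1? NO.
Since E[X] ≥ 1, the first-moment bound is inconclusive at n = 867; it does NOT by itself certify R_5(8) > 867.

E[X] = 1533189992690423412/1490116119384765625 ≈ 1.0289064; E[X] ≥ 1; first-moment method inconclusive here.


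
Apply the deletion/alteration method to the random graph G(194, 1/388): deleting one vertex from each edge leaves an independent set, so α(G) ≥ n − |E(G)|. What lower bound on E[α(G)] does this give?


E[|E(G)|] = C(194, 2)·p = 18721 · (1/388) = 193/4.
E[α(G)] ≥ n − E[|E(G)|] = 194 − 193/4 = 583/4.
Numerically: ≈ 145.75000.
(This is only a lower bound; the true E[α(G)] may be larger.)

E[α(G)] ≥ 583/4 ≈ 145.75000.


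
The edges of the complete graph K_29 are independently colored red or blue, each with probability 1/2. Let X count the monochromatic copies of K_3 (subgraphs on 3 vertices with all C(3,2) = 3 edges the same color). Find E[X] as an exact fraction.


Let X = Σ_S X_S over the C(29, 3) = 3654 subsets S of size 3, where X_S = 1 if the K_3 on S is monochromatic.
For a fixed S, the K_3 on S has C(3, 2) = 3 edges. P[all 3 edges red] = (1/2)^3, and likewise for blue, so P[monochromatic] = 2·(1/2)^3 = 2^{1 − 3} = 1/4.
Summing: E[X] = C(29, 3) · 2^{1 − 3} = 3654 · 1/4 = 1827/2.
Numerically: E[X] ≈ 913.50000.

E[X] = C(29,3)·2^(1−C(3,2)) = 1827/2 ≈ 913.50000.


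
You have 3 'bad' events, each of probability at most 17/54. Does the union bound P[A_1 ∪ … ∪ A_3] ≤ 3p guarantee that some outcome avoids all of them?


Union bound: P[∪_{i=1}^{3} A_i] ≤ Σ_i P[A_i] ≤ 3·p = 3·(17/54) = 17/18.
Numerically: 17/18 ≈ 0.9444444.
Is 17/18 < 1? YES.
Since P[∪ A_i] ≤ 17/18 < 1, the complement has P[∩ A_i^c] ≥ 1 − 17/18 = 1/18 > 0, so some outcome avoids every A_i.

3·p = 17/18 ≈ 0.9444444; existence CERTIFIED by the union bound.


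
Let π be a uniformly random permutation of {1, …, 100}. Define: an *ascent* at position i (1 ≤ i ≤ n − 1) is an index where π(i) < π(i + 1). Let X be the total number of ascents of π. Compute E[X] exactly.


Write X = Σ X_I over i = 1, …, 99, with X_I the indicator of one ascent.
There are 99 indicators.
For each fixed i, the pair (π(i), π(i+1)) is a uniformly random ordered pair of distinct values from {1, …, 100}; by symmetry P[π(i) < π(i+1)] = 1/2.
By linearity: E[X] = 99 · (1/2) = (100 − 1) · (1/2) = 99/2 ≈ 49.500.

E[X] = 99/2 = 49.500.


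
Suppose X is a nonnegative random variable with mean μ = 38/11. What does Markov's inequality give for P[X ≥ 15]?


μ = E[X] = 38/11, a = 15.
Markov: P[X ≥ 15] ≤ μ/a = (38/11)/15 = 38/165.
Numerically: ≈ 0.230303.
(Since a = 15 > μ = 3.454545, the bound 38/165 is < 1 and informative.)

P[X ≥ 15] ≤ 38/165 ≈ 0.230303.


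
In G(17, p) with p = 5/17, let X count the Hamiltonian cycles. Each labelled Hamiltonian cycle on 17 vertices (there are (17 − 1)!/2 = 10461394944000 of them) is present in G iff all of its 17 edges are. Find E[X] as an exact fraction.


K_17 has (17 − 1)!/2 = 10461394944000 labelled Hamiltonian cycles.
For each such Hamiltonian cycle H, let X_H = 1 if all 17 edges of H are present in G. Then P[X_H = 1] = p^{17} = (5/17)^{17} = 762939453125/827240261886336764177.
Summing the indicators: E[X] = Σ_H E[X_H] = 10461394944000 · p^{17} = 10461394944000 · 762939453125/827240261886336764177 = 7981410937500000000000000/827240261886336764177.
Numerically: E[X] ≈ 9648.24.

E[X] = 10461394944000 · (5/17)^{17} = 7981410937500000000000000/827240261886336764177 ≈ 9648.24.


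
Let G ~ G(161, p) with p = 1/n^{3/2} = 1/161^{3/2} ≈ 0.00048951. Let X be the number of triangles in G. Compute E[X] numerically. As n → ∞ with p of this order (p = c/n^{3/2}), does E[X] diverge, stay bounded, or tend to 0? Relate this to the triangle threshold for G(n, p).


Number of potential triangles: C(161, 3) = 682640.
Each occurs with probability p³ ≈ (0.00048951)³ ≈ 1.1729610e-10.
By linearity: E[X] = C(161, 3)·p³ ≈ 682640 · 1.1729610e-10 ≈ 0.00008.
Since α = 3/2 > 1, p = c/n^{3/2} = o(1/n) is below the triangle threshold p ~ 1/n. Asymptotically E[X] ~ (c³/6)·n^{3(1−α)} = (1³/6)·n^{-1.5} → 0, so by Markov's inequality G has no triangles w.h.p.

E[X] ≈ 0.00008; in regime p = Θ(1/n^{3/2}) E[X] tends to 0 (below the triangle threshold p ~ 1/n).


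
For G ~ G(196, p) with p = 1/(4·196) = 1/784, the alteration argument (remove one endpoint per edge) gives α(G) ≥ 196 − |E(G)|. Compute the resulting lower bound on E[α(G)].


E[|E(G)|] = C(196, 2)·p = 19110 · (1/784) = 195/8.
E[α(G)] ≥ n − E[|E(G)|] = 196 − 195/8 = 1373/8.
Numerically: ≈ 171.6250.
(This is only a lower bound; the true E[α(G)] may be larger.)

E[α(G)] ≥ 1373/8 ≈ 171.6250.


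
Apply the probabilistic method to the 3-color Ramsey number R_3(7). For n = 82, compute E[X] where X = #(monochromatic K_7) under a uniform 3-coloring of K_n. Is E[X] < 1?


E[X] = C(82, 7) · 3^{1 − 21} = 3801756816 · 3^{−20} = 3801756816/3486784401.
As a reduced fraction: E[X] = 140805808/129140163 ≈ 1.090333.
Is E[X] < 1? NO.
Since E[X] ≥ 1, the first-moment bound is inconclusive at n = 82; it does NOT by itself certify R_3(7) > 82.

E[X] = 140805808/129140163 ≈ 1.090333; E[X] ≥ 1; first-moment method inconclusive here.


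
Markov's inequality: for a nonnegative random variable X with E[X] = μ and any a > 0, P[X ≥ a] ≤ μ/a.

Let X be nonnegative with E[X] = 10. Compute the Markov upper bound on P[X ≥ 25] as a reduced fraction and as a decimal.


μ = E[X] = 10, a = 25.
Markov: P[X ≥ 25] ≤ μ/a = (10)/25 = 2/5.
Numerically: ≈ 0.400.
(Since a = 25 > μ = 10.000, the bound 2/5 is < 1 and informative.)

P[X ≥ 25] ≤ 2/5 ≈ 0.400.


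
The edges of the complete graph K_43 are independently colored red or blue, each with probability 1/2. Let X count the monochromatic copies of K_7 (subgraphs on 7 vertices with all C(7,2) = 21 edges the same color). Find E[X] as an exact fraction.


Let X = Σ_S X_S over the C(43, 7) = 32224114 subsets S of size 7, where X_S = 1 if the K_7 on S is monochromatic.
For a fixed S, the K_7 on S has C(7, 2) = 21 edges. P[all 21 edges red] = (1/2)^21, and likewise for blue, so P[monochromatic] = 2·(1/2)^21 = 2^{1 − 21} = 1/1048576.
By linearity of expectation: E[X] = C(43, 7) · 2^{1 − 21} = 32224114 · 1/1048576 = 16112057/524288.
Numerically: E[X] ≈ 30.73131.

E[X] = C(43,7)·2^(1−C(7,2)) = 16112057/524288 ≈ 30.73131.


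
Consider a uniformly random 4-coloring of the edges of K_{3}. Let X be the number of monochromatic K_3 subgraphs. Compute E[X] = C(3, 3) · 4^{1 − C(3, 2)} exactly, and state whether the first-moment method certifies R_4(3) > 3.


E[X] = C(3, 3) · 4^{1 − 3} = 1 · 4^{−2} = 1/16.
As a reduced fraction: E[X] = 1/16 ≈ 0.0625000.
Is E[X] < 1? YES.
Since E[X] < 1, there exists a 4-coloring of K_{3} with no monochromatic K_3; hence R_4(3) > 3.

E[X] = 1/16 ≈ 0.0625000; E[X] < 1, so R_4(3) > 3.


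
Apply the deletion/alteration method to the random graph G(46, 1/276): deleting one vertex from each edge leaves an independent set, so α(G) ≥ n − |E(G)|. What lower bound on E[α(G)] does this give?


E[|E(G)|] = C(46, 2)·p = 1035 · (1/276) = 15/4.
E[α(G)] ≥ n − E[|E(G)|] = 46 − 15/4 = 169/4.
Numerically: ≈ 42.2500.
(This is only a lower bound; the true E[α(G)] may be larger.)

E[α(G)] ≥ 169/4 ≈ 42.2500.


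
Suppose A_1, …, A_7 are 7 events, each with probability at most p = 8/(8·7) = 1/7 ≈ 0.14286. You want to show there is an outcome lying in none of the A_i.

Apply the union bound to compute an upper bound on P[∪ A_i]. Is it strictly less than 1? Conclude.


Union bound: P[∪_{i=1}^{7} A_i] ≤ Σ_i P[A_i] ≤ 7·p = 7·(1/7) = 1.
Numerically: 1 ≈ 1.00000.
Is 1 < 1? NO.
Since the bound 1 is ≥ 1, the union bound is uninformative here; it does NOT by itself certify existence.

7·p = 1 ≈ 1.00000; existence NOT certified by the union bound.


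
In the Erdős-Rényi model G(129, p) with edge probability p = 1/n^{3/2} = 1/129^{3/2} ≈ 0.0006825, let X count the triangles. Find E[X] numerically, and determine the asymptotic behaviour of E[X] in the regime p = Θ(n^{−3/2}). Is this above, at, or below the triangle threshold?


Number of potential triangles: C(129, 3) = 349504.
Each occurs with probability p³ ≈ (0.0006825)³ ≈ 3.179408e-10.
By linearity: E[X] = C(129, 3)·p³ ≈ 349504 · 3.179408e-10 ≈ 0.0001.
Since α = 3/2 > 1, p = c/n^{3/2} = o(1/n) is below the triangle threshold p ~ 1/n. Asymptotically E[X] ~ (c³/6)·n^{3(1−α)} = (1³/6)·n^{-1.5} → 0, so by Markov's inequality G has no triangles w.h.p.

E[X] ≈ 0.0001; in regime p = Θ(1/n^{3/2}) E[X] tends to 0 (below the triangle threshold p ~ 1/n).


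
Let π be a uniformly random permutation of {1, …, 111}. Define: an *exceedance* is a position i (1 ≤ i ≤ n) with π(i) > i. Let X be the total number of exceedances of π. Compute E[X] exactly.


Write X = Σ_{i=1}^{111} X_i, where X_i = 1_{π(i) > i}.
For each fixed i, π(i) is uniform over {1, …, 111} (marginal of a uniform permutation), so P[π(i) > i] = (n − i)/n. Summing: Σ_{i=1}^{111} (n − i)/n = (0 + 1 + … + 110)/111 = 111(111 − 1)/(2·111) = (111 − 1)/2.
Hence E[X] = Σ_{i=1}^{111} (111 − i)/111 = 55 ≈ 55.000000.

E[X] = 55 = 55.000000.


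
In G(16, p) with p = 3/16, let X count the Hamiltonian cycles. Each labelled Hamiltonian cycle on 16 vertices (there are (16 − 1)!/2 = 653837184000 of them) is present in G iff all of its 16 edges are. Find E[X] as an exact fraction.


K_16 has (16 − 1)!/2 = 653837184000 labelled Hamiltonian cycles.
For each such Hamiltonian cycle H, let X_H = 1 if all 16 edges of H are present in G. Then P[X_H = 1] = p^{16} = (3/16)^{16} = 43046721/18446744073709551616.
By linearity of expectation: E[X] = Σ_H E[X_H] = 653837184000 · p^{16} = 653837184000 · 43046721/18446744073709551616 = 27485885585032875/18014398509481984.
Numerically: E[X] ≈ 1.526.

E[X] = 653837184000 · (3/16)^{16} = 27485885585032875/18014398509481984 ≈ 1.526.


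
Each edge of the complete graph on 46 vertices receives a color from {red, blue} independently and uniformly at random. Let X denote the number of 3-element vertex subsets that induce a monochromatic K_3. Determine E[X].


Let X = Σ_S X_S over the C(46, 3) = 15180 subsets S of size 3, where X_S = 1 if the K_3 on S is monochromatic.
For a fixed S, the K_3 on S has C(3, 2) = 3 edges. P[all 3 edges red] = (1/2)^3, and likewise for blue, so P[monochromatic] = 2·(1/2)^3 = 2^{1 − 3} = 1/4.
By linearity of expectation: E[X] = C(46, 3) · 2^{1 − 3} = 15180 · 1/4 = 3795.
Numerically: E[X] ≈ 3795.000000.

E[X] = C(46,3)·2^(1−C(3,2)) = 3795 ≈ 3795.000000.


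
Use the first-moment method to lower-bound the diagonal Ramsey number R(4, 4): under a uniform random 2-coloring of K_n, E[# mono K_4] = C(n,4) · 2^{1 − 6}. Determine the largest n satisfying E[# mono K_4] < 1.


We need C(n, 4) · 2^{1 − 6} < 1, i.e. C(n, 4) < 2^{6 − 1} = 32.
Check values of n near the boundary:
  n = 4: C(4, 4) = 1; 1 < 32? YES
  n = 5: C(5, 4) = 5; 5 < 32? YES
  n = 6: C(6, 4) = 15; 15 < 32? YES
  n = 7: C(7, 4) = 35; 35 < 32? NO
  n = 8: C(8, 4) = 70; 70 < 32? NO
  n = 9: C(9, 4) = 126; 126 < 32? NO
The largest n with C(n, 4) < 32 is n = 6 (where E[X] = 15/32 ≈ 0.469). Hence R(4, 4) > 6, i.e. R(4, 4) ≥ 7.

Largest n = 6; hence R(4, 4) > 6.


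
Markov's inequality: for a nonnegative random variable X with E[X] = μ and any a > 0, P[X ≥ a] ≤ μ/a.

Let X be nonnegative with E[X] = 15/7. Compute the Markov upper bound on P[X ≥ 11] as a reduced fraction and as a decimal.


μ = E[X] = 15/7, a = 11.
Markov: P[X ≥ 11] ≤ μ/a = (15/7)/11 = 15/77.
Numerically: ≈ 0.194805.
(Since a = 11 > μ = 2.142857, the bound 15/77 is < 1 and informative.)

P[X ≥ 11] ≤ 15/77 ≈ 0.194805.


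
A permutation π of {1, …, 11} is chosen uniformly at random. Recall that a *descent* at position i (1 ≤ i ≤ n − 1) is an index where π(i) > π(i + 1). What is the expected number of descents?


Write X = Σ X_I over i = 1, …, 10, with X_I the indicator of one descent.
There are 10 indicators.
For each fixed i, the pair (π(i), π(i+1)) is a uniformly random ordered pair of distinct values from {1, …, 11}; by symmetry P[π(i) > π(i+1)] = 1/2.
By linearity: E[X] = 10 · (1/2) = (11 − 1) · (1/2) = 5 ≈ 5.00000.

E[X] = 5 = 5.00000.


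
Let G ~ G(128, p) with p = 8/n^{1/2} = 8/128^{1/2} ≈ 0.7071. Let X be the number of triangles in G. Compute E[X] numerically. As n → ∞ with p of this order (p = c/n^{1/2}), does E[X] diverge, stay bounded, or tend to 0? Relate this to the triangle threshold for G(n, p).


Number of potential triangles: C(128, 3) = 341376.
Each occurs with probability p³ ≈ (0.7071)³ ≈ 3.535534e-01.
By linearity: E[X] = C(128, 3)·p³ ≈ 341376 · 3.535534e-01 ≈ 120694.6423.
Since α = 1/2 < 1, p = c/n^{1/2} ≫ 1/n is above the triangle threshold p ~ 1/n. Asymptotically E[X] ~ (c³/6)·n^{3(1−α)} = (8³/6)·n^{1.5} → ∞; triangles are abundant w.h.p.

E[X] ≈ 120694.6423; in regime p = Θ(1/n^{1/2}) E[X] diverges (above the triangle threshold p ~ 1/n).


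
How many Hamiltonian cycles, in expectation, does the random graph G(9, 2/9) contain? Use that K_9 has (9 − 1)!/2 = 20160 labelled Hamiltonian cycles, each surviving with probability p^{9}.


K_9 has (9 − 1)!/2 = 20160 labelled Hamiltonian cycles.
For each such Hamiltonian cycle H, let X_H = 1 if all 9 edges of H are present in G. Then P[X_H = 1] = p^{9} = (2/9)^{9} = 512/387420489.
By linearity of expectation: E[X] = Σ_H E[X_H] = 20160 · p^{9} = 20160 · 512/387420489 = 1146880/43046721.
Numerically: E[X] ≈ 0.0266.

E[X] = 20160 · (2/9)^{9} = 1146880/43046721 ≈ 0.0266.


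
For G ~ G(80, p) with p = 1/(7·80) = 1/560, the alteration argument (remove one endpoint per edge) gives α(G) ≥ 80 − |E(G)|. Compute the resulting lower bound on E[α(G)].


E[|E(G)|] = C(80, 2)·p = 3160 · (1/560) = 79/14.
E[α(G)] ≥ n − E[|E(G)|] = 80 − 79/14 = 1041/14.
Numerically: ≈ 74.3571.
(This is only a lower bound; the true E[α(G)] may be larger.)

E[α(G)] ≥ 1041/14 ≈ 74.3571.


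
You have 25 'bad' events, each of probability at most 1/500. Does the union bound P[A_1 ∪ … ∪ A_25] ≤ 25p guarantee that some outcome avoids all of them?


Union bound: P[∪_{i=1}^{25} A_i] ≤ Σ_i P[A_i] ≤ 25·p = 25·(1/500) = 1/20.
Numerically: 1/20 ≈ 0.0500.
Is 1/20 < 1? YES.
Since P[∪ A_i] ≤ 1/20 < 1, the complement has P[∩ A_i^c] ≥ 1 − 1/20 = 19/20 > 0, so some outcome avoids every A_i.

25·p = 1/20 ≈ 0.0500; existence CERTIFIED by the union bound.


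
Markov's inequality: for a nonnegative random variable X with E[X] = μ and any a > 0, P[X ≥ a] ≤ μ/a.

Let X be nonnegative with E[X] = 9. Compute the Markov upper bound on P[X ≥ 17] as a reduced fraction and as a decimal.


μ = E[X] = 9, a = 17.
Markov: P[X ≥ 17] ≤ μ/a = (9)/17 = 9/17.
Numerically: ≈ 0.52941.
(Since a = 17 > μ = 9.00000, the bound 9/17 is < 1 and informative.)

P[X ≥ 17] ≤ 9/17 ≈ 0.52941.


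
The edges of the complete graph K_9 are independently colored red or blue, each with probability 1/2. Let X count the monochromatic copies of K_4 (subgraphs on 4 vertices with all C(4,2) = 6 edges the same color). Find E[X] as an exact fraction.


Let X = Σ_S X_S over the C(9, 4) = 126 subsets S of size 4, where X_S = 1 if the K_4 on S is monochromatic.
For a fixed S, the K_4 on S has C(4, 2) = 6 edges. P[all 6 edges red] = (1/2)^6, and likewise for blue, so P[monochromatic] = 2·(1/2)^6 = 2^{1 − 6} = 1/32.
Summing: E[X] = C(9, 4) · 2^{1 − 6} = 126 · 1/32 = 63/16.
Numerically: E[X] ≈ 3.937500.

E[X] = C(9,4)·2^(1−C(4,2)) = 63/16 ≈ 3.937500.


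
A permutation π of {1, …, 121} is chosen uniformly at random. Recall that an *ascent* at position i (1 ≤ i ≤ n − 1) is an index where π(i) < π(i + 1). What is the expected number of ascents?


Write X = Σ X_I over i = 1, …, 120, with X_I the indicator of one ascent.
There are 120 indicators.
For each fixed i, the pair (π(i), π(i+1)) is a uniformly random ordered pair of distinct values from {1, …, 121}; by symmetry P[π(i) < π(i+1)] = 1/2.
By linearity: E[X] = 120 · (1/2) = (121 − 1) · (1/2) = 60 ≈ 60.000.

E[X] = 60 = 60.000.


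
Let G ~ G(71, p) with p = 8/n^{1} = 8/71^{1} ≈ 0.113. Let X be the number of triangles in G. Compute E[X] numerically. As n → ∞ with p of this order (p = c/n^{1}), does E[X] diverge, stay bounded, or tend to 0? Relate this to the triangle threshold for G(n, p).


Number of potential triangles: C(71, 3) = 57155.
Each occurs with probability p³ ≈ (0.113)³ ≈ 1.43052e-03.
By linearity: E[X] = C(71, 3)·p³ ≈ 57155 · 1.43052e-03 ≈ 81.762.
Here α = 1, so p = 8/n is exactly at the triangle threshold p ~ 1/n. Asymptotically E[X] → c³/6 = 8³/6 = 256/3 ≈ 85.333, a bounded constant. In this regime the triangle count is asymptotically Poisson(c³/6).

E[X] ≈ 81.762; in regime p = Θ(1/n^{1}) E[X] stays bounded (at the triangle threshold p ~ 1/n).


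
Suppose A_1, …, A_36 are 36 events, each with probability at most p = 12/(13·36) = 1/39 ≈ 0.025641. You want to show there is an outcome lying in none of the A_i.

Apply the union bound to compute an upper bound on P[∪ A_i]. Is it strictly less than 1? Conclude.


Union bound: P[∪_{i=1}^{36} A_i] ≤ Σ_i P[A_i] ≤ 36·p = 36·(1/39) = 12/13.
Numerically: 12/13 ≈ 0.923077.
Is 12/13 < 1? YES.
Since P[∪ A_i] ≤ 12/13 < 1, the complement has P[∩ A_i^c] ≥ 1 − 12/13 = 1/13 > 0, so some outcome avoids every A_i.

36·p = 12/13 ≈ 0.923077; existence CERTIFIED by the union bound.


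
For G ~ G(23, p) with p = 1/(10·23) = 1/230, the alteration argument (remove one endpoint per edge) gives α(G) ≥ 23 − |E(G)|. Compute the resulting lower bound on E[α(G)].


E[|E(G)|] = C(23, 2)·p = 253 · (1/230) = 11/10.
E[α(G)] ≥ n − E[|E(G)|] = 23 − 11/10 = 219/10.
Numerically: ≈ 21.900000.
(This is only a lower bound; the true E[α(G)] may be larger.)

E[α(G)] ≥ 219/10 ≈ 21.900000.


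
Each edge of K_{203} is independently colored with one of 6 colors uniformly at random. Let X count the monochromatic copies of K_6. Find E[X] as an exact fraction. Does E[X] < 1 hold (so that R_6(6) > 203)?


E[X] = C(203, 6) · 6^{1 − 15} = 90210944670 · 6^{−14} = 90210944670/78364164096.
As a reduced fraction: E[X] = 15035157445/13060694016 ≈ 1.1512.
Is E[X] < 1? NO.
Since E[X] ≥ 1, the first-moment bound is inconclusive at n = 203; it does NOT by itself certify R_6(6) > 203.

E[X] = 15035157445/13060694016 ≈ 1.1512; E[X] ≥ 1; first-moment method inconclusive here.


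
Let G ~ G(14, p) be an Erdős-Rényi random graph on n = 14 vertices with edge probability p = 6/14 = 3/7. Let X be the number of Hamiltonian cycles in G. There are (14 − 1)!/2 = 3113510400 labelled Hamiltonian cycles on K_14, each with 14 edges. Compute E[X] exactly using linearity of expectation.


K_14 has (14 − 1)!/2 = 3113510400 labelled Hamiltonian cycles.
For each such Hamiltonian cycle H, let X_H = 1 if all 14 edges of H are present in G. Then P[X_H = 1] = p^{14} = (3/7)^{14} = 4782969/678223072849.
By linearity of expectation: E[X] = Σ_H E[X_H] = 3113510400 · p^{14} = 3113510400 · 4782969/678223072849 = 2127403389196800/96889010407.
Numerically: E[X] ≈ 2.2e+04.

E[X] = 3113510400 · (3/7)^{14} = 2127403389196800/96889010407 ≈ 2.2e+04.


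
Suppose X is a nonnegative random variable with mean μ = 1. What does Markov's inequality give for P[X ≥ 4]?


μ = E[X] = 1, a = 4.
Markov: P[X ≥ 4] ≤ μ/a = (1)/4 = 1/4.
Numerically: ≈ 0.25000.
(Since a = 4 > μ = 1.00000, the bound 1/4 is < 1 and informative.)

P[X ≥ 4] ≤ 1/4 ≈ 0.25000.


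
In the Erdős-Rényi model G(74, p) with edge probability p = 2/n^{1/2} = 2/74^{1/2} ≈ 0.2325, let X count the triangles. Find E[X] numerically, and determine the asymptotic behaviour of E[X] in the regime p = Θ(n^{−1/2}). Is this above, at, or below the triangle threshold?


Number of potential triangles: C(74, 3) = 64824.
Each occurs with probability p³ ≈ (0.2325)³ ≈ 1.2567312e-02.
By linearity: E[X] = C(74, 3)·p³ ≈ 64824 · 1.2567312e-02 ≈ 814.66345.
Since α = 1/2 < 1, p = c/n^{1/2} ≫ 1/n is above the triangle threshold p ~ 1/n. Asymptotically E[X] ~ (c³/6)·n^{3(1−α)} = (2³/6)·n^{1.5} → ∞; triangles are abundant w.h.p.

E[X] ≈ 814.66345; in regime p = Θ(1/n^{1/2}) E[X] diverges (above the triangle threshold p ~ 1/n).
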